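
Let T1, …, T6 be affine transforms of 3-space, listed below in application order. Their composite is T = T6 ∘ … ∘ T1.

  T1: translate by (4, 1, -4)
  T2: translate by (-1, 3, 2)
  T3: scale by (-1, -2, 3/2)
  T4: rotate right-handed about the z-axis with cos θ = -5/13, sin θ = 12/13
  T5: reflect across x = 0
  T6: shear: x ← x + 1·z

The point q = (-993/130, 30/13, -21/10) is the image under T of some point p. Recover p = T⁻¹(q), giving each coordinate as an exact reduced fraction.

p = (-3, -1, 3/5)

T1 = [1 0 0 4; 0 1 0 1; 0 0 1 -4; 0 0 0 1]
T2·T1 = [1 0 0 3; 0 1 0 4; 0 0 1 -2; 0 0 0 1]
T3·…·T1 = [-1 0 0 -3; 0 -2 0 -8; 0 0 3/2 -3; 0 0 0 1]
T4·…·T1 = [5/13 24/13 0 111/13; -12/13 10/13 0 4/13; 0 0 3/2 -3; 0 0 0 1]
T5·…·T1 = [-5/13 -24/13 0 -111/13; -12/13 10/13 0 4/13; 0 0 3/2 -3; 0 0 0 1]
T6·…·T1 = [-5/13 -24/13 3/2 -150/13; -12/13 10/13 0 4/13; 0 0 3/2 -3; 0 0 0 1]
det M = -3; M⁻¹ = [-5/13 -12/13 5/13 -3; -6/13 5/26 6/13 -4; 0 0 2/3 2; 0 0 0 1]
M⁻¹ · (-993/130, 30/13, -21/10)ᵀ = (-3, -1, 3/5)ᵀ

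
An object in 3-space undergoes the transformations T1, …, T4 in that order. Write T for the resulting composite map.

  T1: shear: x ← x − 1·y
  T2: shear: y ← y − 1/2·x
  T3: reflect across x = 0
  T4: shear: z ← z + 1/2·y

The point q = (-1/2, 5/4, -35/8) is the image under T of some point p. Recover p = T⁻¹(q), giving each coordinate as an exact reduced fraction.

T1 = [1 -1 0 0; 0 1 0 0; 0 0 1 0; 0 0 0 1]
T2·T1 = [1 -1 0 0; -1/2 3/2 0 0; 0 0 1 0; 0 0 0 1]
T3·…·T1 = [-1 1 0 0; -1/2 3/2 0 0; 0 0 1 0; 0 0 0 1]
T4·…·T1 = [-1 1 0 0; -1/2 3/2 0 0; -1/4 3/4 1 0; 0 0 0 1]
det M = -1; M⁻¹ = [-3/2 1 0 0; -1/2 1 0 0; 0 -1/2 1 0; 0 0 0 1]
M⁻¹ · (-1/2, 5/4, -35/8)ᵀ = (2, 3/2, -5)ᵀ

p = (2, 3/2, -5)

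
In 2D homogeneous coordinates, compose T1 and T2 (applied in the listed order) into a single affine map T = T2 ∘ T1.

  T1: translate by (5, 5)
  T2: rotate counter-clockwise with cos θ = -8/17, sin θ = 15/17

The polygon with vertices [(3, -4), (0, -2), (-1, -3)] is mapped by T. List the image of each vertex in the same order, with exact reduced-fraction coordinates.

image vertices: (-79/17, 112/17), (-5, 3), (-62/17, 44/17)

T1 translate by (5, 5): (3, -4) → (8, 1); (0, -2) → (5, 3); (-1, -3) → (4, 2)
T2 rotate counter-clockwise with cos θ = -8/17, sin θ = 15/17: (8, 1) → (-79/17, 112/17); (5, 3) → (-5, 3); (4, 2) → (-62/17, 44/17)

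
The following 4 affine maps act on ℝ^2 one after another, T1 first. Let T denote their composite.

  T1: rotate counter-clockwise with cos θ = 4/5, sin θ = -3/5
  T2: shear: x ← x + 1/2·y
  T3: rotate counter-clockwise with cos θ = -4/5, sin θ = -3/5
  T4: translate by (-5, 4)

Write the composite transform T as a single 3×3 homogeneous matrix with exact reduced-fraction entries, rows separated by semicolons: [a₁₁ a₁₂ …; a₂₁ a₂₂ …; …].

T = [-19/25 -8/25 -5; 9/50 -31/25 4; 0 0 1]

T1 = [4/5 3/5 0; -3/5 4/5 0; 0 0 1]
T2·T1 = [1/2 1 0; -3/5 4/5 0; 0 0 1]
T3·…·T1 = [-19/25 -8/25 0; 9/50 -31/25 0; 0 0 1]
T4·…·T1 = [-19/25 -8/25 -5; 9/50 -31/25 4; 0 0 1]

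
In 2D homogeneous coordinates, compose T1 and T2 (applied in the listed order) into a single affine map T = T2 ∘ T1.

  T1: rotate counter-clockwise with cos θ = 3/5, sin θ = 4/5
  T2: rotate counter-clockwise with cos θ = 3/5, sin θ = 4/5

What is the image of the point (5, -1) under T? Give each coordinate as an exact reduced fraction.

T(p) = (-11/25, 127/25)

T1 rotate counter-clockwise with cos θ = 3/5, sin θ = 4/5: (5, -1) → (19/5, 17/5)
T2 rotate counter-clockwise with cos θ = 3/5, sin θ = 4/5: (19/5, 17/5) → (-11/25, 127/25)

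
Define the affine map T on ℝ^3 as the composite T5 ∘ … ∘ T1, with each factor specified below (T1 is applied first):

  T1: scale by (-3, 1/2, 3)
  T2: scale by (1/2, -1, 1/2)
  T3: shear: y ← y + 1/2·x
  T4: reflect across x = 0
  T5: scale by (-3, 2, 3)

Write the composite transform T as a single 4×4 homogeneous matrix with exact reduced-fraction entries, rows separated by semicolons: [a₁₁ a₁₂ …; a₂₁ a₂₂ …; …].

T1 = [-3 0 0 0; 0 1/2 0 0; 0 0 3 0; 0 0 0 1]
T2·T1 = [-3/2 0 0 0; 0 -1/2 0 0; 0 0 3/2 0; 0 0 0 1]
T3·…·T1 = [-3/2 0 0 0; -3/4 -1/2 0 0; 0 0 3/2 0; 0 0 0 1]
T4·…·T1 = [3/2 0 0 0; -3/4 -1/2 0 0; 0 0 3/2 0; 0 0 0 1]
T5·…·T1 = [-9/2 0 0 0; -3/2 -1 0 0; 0 0 9/2 0; 0 0 0 1]

T = [-9/2 0 0 0; -3/2 -1 0 0; 0 0 9/2 0; 0 0 0 1]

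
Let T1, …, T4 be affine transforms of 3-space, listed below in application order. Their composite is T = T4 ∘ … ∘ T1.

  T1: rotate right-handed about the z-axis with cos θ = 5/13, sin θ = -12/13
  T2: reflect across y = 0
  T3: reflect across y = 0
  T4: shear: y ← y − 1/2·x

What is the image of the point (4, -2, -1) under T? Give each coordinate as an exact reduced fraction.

T(p) = (-4/13, -56/13, -1)

T1 rotate right-handed about the z-axis with cos θ = 5/13, sin θ = -12/13: (4, -2, -1) → (-4/13, -58/13, -1)
T2 reflect across y = 0: (-4/13, -58/13, -1) → (-4/13, 58/13, -1)
T3 reflect across y = 0: (-4/13, 58/13, -1) → (-4/13, -58/13, -1)
T4 shear: y ← y − 1/2·x: (-4/13, -58/13, -1) → (-4/13, -56/13, -1)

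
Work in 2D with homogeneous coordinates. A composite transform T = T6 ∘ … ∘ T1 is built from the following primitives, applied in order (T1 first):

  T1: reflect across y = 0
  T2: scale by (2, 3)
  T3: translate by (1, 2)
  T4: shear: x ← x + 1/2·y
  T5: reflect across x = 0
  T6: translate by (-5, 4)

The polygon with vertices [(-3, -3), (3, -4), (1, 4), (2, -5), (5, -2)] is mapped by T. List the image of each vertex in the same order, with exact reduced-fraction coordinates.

image vertices: (-11/2, 15), (-19, 18), (-3, -6), (-37/2, 21), (-20, 12)

T1 reflect across y = 0: (-3, -3) → (-3, 3); (3, -4) → (3, 4); (1, 4) → (1, -4); (2, -5) → (2, 5); (5, -2) → (5, 2)
T2 scale by (2, 3): (-3, 3) → (-6, 9); (3, 4) → (6, 12); (1, -4) → (2, -12); (2, 5) → (4, 15); (5, 2) → (10, 6)
T3 translate by (1, 2): (-6, 9) → (-5, 11); (6, 12) → (7, 14); (2, -12) → (3, -10); (4, 15) → (5, 17); (10, 6) → (11, 8)
T4 shear: x ← x + 1/2·y: (-5, 11) → (1/2, 11); (7, 14) → (14, 14); (3, -10) → (-2, -10); (5, 17) → (27/2, 17); (11, 8) → (15, 8)
T5 reflect across x = 0: (1/2, 11) → (-1/2, 11); (14, 14) → (-14, 14); (-2, -10) → (2, -10); (27/2, 17) → (-27/2, 17); (15, 8) → (-15, 8)
T6 translate by (-5, 4): (-1/2, 11) → (-11/2, 15); (-14, 14) → (-19, 18); (2, -10) → (-3, -6); (-27/2, 17) → (-37/2, 21); (-15, 8) → (-20, 12)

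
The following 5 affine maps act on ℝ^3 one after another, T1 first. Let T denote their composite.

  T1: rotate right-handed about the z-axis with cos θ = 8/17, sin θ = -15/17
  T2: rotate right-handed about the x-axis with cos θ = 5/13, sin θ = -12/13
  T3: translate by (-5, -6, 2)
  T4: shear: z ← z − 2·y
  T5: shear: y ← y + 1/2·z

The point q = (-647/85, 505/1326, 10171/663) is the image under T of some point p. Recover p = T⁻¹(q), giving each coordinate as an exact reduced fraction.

T1 = [8/17 15/17 0 0; -15/17 8/17 0 0; 0 0 1 0; 0 0 0 1]
T2·T1 = [8/17 15/17 0 0; -75/221 40/221 12/13 0; 180/221 -96/221 5/13 0; 0 0 0 1]
T3·…·T1 = [8/17 15/17 0 -5; -75/221 40/221 12/13 -6; 180/221 -96/221 5/13 2; 0 0 0 1]
T4·…·T1 = [8/17 15/17 0 -5; -75/221 40/221 12/13 -6; 330/221 -176/221 -19/13 14; 0 0 0 1]
T5·…·T1 = [8/17 15/17 0 -5; 90/221 -48/221 5/26 1; 330/221 -176/221 -19/13 14; 0 0 0 1]
det M = 1; M⁻¹ = [8/17 285/221 75/442 -290/221; 15/17 -152/221 -20/221 1407/221; 0 22/13 -6/13 62/13; 0 0 0 1]
M⁻¹ · (-647/85, 505/1326, 10171/663)ᵀ = (-9/5, -2, -5/3)ᵀ

p = (-9/5, -2, -5/3)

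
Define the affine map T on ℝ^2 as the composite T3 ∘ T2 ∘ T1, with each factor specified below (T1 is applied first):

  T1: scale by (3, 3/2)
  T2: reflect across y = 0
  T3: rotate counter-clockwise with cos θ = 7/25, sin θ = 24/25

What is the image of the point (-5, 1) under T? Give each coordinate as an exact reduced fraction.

T(p) = (-69/25, -741/50)

T1 scale by (3, 3/2): (-5, 1) → (-15, 3/2)
T2 reflect across y = 0: (-15, 3/2) → (-15, -3/2)
T3 rotate counter-clockwise with cos θ = 7/25, sin θ = 24/25: (-15, -3/2) → (-69/25, -741/50)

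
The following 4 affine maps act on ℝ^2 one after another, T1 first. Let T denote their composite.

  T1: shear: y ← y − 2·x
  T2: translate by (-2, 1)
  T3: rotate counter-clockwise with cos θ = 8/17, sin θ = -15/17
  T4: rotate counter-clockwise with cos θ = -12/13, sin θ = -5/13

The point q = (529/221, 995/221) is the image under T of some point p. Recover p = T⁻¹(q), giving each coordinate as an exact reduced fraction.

T1 = [1 0 0; -2 1 0; 0 0 1]
T2·T1 = [1 0 -2; -2 1 1; 0 0 1]
T3·…·T1 = [-22/17 15/17 -1/17; -31/17 8/17 38/17; 0 0 1]
T4·…·T1 = [109/221 -140/221 202/221; 482/221 -171/221 -451/221; 0 0 1]
det M = 1; M⁻¹ = [-171/221 140/221 2; -482/221 109/221 3; 0 0 1]
M⁻¹ · (529/221, 995/221)ᵀ = (3, 0)ᵀ

p = (3, 0)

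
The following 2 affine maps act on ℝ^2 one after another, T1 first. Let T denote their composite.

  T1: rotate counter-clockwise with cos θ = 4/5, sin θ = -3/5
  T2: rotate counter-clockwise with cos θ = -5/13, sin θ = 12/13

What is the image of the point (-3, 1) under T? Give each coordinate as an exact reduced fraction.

T1 rotate counter-clockwise with cos θ = 4/5, sin θ = -3/5: (-3, 1) → (-9/5, 13/5)
T2 rotate counter-clockwise with cos θ = -5/13, sin θ = 12/13: (-9/5, 13/5) → (-111/65, -173/65)

T(p) = (-111/65, -173/65)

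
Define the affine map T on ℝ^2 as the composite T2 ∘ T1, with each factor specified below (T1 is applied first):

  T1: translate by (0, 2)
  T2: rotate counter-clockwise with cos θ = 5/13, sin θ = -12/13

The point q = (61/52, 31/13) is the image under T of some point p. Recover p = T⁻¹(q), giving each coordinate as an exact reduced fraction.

T1 = [1 0 0; 0 1 2; 0 0 1]
T2·T1 = [5/13 12/13 24/13; -12/13 5/13 10/13; 0 0 1]
det M = 1; M⁻¹ = [5/13 -12/13 0; 12/13 5/13 -2; 0 0 1]
M⁻¹ · (61/52, 31/13)ᵀ = (-7/4, 0)ᵀ

p = (-7/4, 0)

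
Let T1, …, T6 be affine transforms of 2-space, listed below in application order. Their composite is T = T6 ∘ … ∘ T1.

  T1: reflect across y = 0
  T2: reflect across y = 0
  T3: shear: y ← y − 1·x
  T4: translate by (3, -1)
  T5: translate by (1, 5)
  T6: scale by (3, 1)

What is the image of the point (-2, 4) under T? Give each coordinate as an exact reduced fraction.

T1 reflect across y = 0: (-2, 4) → (-2, -4)
T2 reflect across y = 0: (-2, -4) → (-2, 4)
T3 shear: y ← y − 1·x: (-2, 4) → (-2, 6)
T4 translate by (3, -1): (-2, 6) → (1, 5)
T5 translate by (1, 5): (1, 5) → (2, 10)
T6 scale by (3, 1): (2, 10) → (6, 10)

T(p) = (6, 10)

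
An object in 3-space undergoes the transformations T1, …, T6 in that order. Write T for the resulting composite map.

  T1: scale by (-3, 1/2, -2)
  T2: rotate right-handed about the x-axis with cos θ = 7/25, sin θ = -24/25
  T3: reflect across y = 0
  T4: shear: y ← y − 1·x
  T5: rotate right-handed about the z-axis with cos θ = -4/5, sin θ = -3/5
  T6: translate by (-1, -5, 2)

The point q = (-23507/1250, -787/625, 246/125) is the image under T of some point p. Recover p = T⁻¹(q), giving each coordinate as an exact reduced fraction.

p = (-4, 1, -4/5)

T1 = [-3 0 0 0; 0 1/2 0 0; 0 0 -2 0; 0 0 0 1]
T2·T1 = [-3 0 0 0; 0 7/50 -48/25 0; 0 -12/25 -14/25 0; 0 0 0 1]
T3·…·T1 = [-3 0 0 0; 0 -7/50 48/25 0; 0 -12/25 -14/25 0; 0 0 0 1]
T4·…·T1 = [-3 0 0 0; 3 -7/50 48/25 0; 0 -12/25 -14/25 0; 0 0 0 1]
T5·…·T1 = [21/5 -21/250 144/125 0; -3/5 14/125 -192/125 0; 0 -12/25 -14/25 0; 0 0 0 1]
T6·…·T1 = [21/5 -21/250 144/125 -1; -3/5 14/125 -192/125 -5; 0 -12/25 -14/25 2; 0 0 0 1]
det M = -3; M⁻¹ = [4/15 1/5 0 19/15; 14/125 98/125 -48/25 984/125; -12/125 -84/125 -7/50 -397/125; 0 0 0 1]
M⁻¹ · (-23507/1250, -787/625, 246/125)ᵀ = (-4, 1, -4/5)ᵀ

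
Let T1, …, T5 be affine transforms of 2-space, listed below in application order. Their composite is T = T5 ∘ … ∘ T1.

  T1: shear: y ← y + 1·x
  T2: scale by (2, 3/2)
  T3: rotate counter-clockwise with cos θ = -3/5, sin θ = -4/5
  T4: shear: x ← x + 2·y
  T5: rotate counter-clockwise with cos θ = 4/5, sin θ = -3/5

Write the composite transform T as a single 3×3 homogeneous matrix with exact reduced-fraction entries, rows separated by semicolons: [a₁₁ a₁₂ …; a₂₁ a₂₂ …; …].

T1 = [1 0 0; 1 1 0; 0 0 1]
T2·T1 = [2 0 0; 3/2 3/2 0; 0 0 1]
T3·…·T1 = [0 6/5 0; -5/2 -9/10 0; 0 0 1]
T4·…·T1 = [-5 -3/5 0; -5/2 -9/10 0; 0 0 1]
T5·…·T1 = [-11/2 -51/50 0; 1 -9/25 0; 0 0 1]

T = [-11/2 -51/50 0; 1 -9/25 0; 0 0 1]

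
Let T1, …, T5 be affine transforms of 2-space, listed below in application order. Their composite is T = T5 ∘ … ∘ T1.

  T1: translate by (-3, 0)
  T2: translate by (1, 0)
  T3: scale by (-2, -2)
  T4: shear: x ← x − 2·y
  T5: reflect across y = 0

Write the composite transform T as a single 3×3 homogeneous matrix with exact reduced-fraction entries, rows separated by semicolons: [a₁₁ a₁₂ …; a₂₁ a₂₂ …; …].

T1 = [1 0 -3; 0 1 0; 0 0 1]
T2·T1 = [1 0 -2; 0 1 0; 0 0 1]
T3·…·T1 = [-2 0 4; 0 -2 0; 0 0 1]
T4·…·T1 = [-2 4 4; 0 -2 0; 0 0 1]
T5·…·T1 = [-2 4 4; 0 2 0; 0 0 1]

T = [-2 4 4; 0 2 0; 0 0 1]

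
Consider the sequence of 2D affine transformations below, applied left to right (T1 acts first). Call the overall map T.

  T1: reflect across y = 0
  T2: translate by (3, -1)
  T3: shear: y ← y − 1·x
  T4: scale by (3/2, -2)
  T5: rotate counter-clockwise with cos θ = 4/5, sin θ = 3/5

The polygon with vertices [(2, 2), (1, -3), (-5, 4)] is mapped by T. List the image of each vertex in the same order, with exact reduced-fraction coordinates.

T1 reflect across y = 0: (2, 2) → (2, -2); (1, -3) → (1, 3); (-5, 4) → (-5, -4)
T2 translate by (3, -1): (2, -2) → (5, -3); (1, 3) → (4, 2); (-5, -4) → (-2, -5)
T3 shear: y ← y − 1·x: (5, -3) → (5, -8); (4, 2) → (4, -2); (-2, -5) → (-2, -3)
T4 scale by (3/2, -2): (5, -8) → (15/2, 16); (4, -2) → (6, 4); (-2, -3) → (-3, 6)
T5 rotate counter-clockwise with cos θ = 4/5, sin θ = 3/5: (15/2, 16) → (-18/5, 173/10); (6, 4) → (12/5, 34/5); (-3, 6) → (-6, 3)

image vertices: (-18/5, 173/10), (12/5, 34/5), (-6, 3)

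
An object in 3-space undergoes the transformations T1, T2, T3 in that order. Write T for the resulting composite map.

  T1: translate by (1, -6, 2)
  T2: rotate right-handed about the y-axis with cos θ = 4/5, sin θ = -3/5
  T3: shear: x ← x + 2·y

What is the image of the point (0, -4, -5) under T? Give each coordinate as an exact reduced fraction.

T1 translate by (1, -6, 2): (0, -4, -5) → (1, -10, -3)
T2 rotate right-handed about the y-axis with cos θ = 4/5, sin θ = -3/5: (1, -10, -3) → (13/5, -10, -9/5)
T3 shear: x ← x + 2·y: (13/5, -10, -9/5) → (-87/5, -10, -9/5)

T(p) = (-87/5, -10, -9/5)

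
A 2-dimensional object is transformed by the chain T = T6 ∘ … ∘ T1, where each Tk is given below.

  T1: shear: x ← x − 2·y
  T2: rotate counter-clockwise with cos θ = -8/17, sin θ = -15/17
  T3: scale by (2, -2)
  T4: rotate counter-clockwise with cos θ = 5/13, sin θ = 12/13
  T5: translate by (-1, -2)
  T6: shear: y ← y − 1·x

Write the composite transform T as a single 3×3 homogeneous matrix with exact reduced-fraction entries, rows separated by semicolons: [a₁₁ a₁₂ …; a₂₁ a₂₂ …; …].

T = [-440/221 838/221 -1; 398/221 -314/221 -1; 0 0 1]

T1 = [1 -2 0; 0 1 0; 0 0 1]
T2·T1 = [-8/17 31/17 0; -15/17 22/17 0; 0 0 1]
T3·…·T1 = [-16/17 62/17 0; 30/17 -44/17 0; 0 0 1]
T4·…·T1 = [-440/221 838/221 0; -42/221 524/221 0; 0 0 1]
T5·…·T1 = [-440/221 838/221 -1; -42/221 524/221 -2; 0 0 1]
T6·…·T1 = [-440/221 838/221 -1; 398/221 -314/221 -1; 0 0 1]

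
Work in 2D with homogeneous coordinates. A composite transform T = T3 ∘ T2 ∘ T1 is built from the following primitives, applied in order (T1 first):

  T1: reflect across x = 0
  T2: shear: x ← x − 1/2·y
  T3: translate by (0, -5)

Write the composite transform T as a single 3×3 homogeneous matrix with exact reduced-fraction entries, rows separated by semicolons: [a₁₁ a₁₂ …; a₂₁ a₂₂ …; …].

T1 = [-1 0 0; 0 1 0; 0 0 1]
T2·T1 = [-1 -1/2 0; 0 1 0; 0 0 1]
T3·…·T1 = [-1 -1/2 0; 0 1 -5; 0 0 1]

T = [-1 -1/2 0; 0 1 -5; 0 0 1]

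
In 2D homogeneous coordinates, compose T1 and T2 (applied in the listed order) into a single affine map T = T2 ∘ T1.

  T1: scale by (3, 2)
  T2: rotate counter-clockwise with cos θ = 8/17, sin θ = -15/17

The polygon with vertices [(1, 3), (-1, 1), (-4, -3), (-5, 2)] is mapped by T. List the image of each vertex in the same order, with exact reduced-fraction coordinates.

image vertices: (114/17, 3/17), (6/17, 61/17), (-186/17, 132/17), (-60/17, 257/17)

T1 scale by (3, 2): (1, 3) → (3, 6); (-1, 1) → (-3, 2); (-4, -3) → (-12, -6); (-5, 2) → (-15, 4)
T2 rotate counter-clockwise with cos θ = 8/17, sin θ = -15/17: (3, 6) → (114/17, 3/17); (-3, 2) → (6/17, 61/17); (-12, -6) → (-186/17, 132/17); (-15, 4) → (-60/17, 257/17)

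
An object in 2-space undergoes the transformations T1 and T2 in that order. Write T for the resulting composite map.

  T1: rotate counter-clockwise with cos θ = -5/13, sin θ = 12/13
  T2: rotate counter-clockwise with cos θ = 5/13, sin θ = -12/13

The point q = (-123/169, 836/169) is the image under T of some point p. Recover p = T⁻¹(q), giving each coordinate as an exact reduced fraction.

T1 = [-5/13 -12/13 0; 12/13 -5/13 0; 0 0 1]
T2·T1 = [119/169 -120/169 0; 120/169 119/169 0; 0 0 1]
det M = 1; M⁻¹ = [119/169 120/169 0; -120/169 119/169 0; 0 0 1]
M⁻¹ · (-123/169, 836/169)ᵀ = (3, 4)ᵀ

p = (3, 4)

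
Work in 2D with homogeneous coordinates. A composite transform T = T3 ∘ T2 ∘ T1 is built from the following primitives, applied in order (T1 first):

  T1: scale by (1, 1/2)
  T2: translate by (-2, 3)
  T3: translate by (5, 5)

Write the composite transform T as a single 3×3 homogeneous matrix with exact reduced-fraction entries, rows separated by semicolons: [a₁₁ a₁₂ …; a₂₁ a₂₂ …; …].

T = [1 0 3; 0 1/2 8; 0 0 1]

T1 = [1 0 0; 0 1/2 0; 0 0 1]
T2·T1 = [1 0 -2; 0 1/2 3; 0 0 1]
T3·…·T1 = [1 0 3; 0 1/2 8; 0 0 1]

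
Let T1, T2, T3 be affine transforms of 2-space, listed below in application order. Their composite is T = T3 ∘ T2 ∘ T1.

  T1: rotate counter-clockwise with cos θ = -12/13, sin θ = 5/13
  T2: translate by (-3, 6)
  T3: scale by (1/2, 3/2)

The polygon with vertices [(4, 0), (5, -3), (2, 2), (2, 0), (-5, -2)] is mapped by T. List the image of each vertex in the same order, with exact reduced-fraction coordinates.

image vertices: (-87/26, 147/13), (-42/13, 417/26), (-73/26, 96/13), (-63/26, 132/13), (31/26, 231/26)

T1 rotate counter-clockwise with cos θ = -12/13, sin θ = 5/13: (4, 0) → (-48/13, 20/13); (5, -3) → (-45/13, 61/13); (2, 2) → (-34/13, -14/13); (2, 0) → (-24/13, 10/13); (-5, -2) → (70/13, -1/13)
T2 translate by (-3, 6): (-48/13, 20/13) → (-87/13, 98/13); (-45/13, 61/13) → (-84/13, 139/13); (-34/13, -14/13) → (-73/13, 64/13); (-24/13, 10/13) → (-63/13, 88/13); (70/13, -1/13) → (31/13, 77/13)
T3 scale by (1/2, 3/2): (-87/13, 98/13) → (-87/26, 147/13); (-84/13, 139/13) → (-42/13, 417/26); (-73/13, 64/13) → (-73/26, 96/13); (-63/13, 88/13) → (-63/26, 132/13); (31/13, 77/13) → (31/26, 231/26)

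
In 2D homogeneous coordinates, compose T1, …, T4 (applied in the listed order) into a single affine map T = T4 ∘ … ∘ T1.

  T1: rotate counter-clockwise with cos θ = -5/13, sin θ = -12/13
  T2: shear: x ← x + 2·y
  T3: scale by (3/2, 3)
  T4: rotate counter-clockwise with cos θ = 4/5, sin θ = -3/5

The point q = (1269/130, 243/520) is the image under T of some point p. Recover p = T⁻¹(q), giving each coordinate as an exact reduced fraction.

p = (-9/4, 0)

T1 = [-5/13 12/13 0; -12/13 -5/13 0; 0 0 1]
T2·T1 = [-29/13 2/13 0; -12/13 -5/13 0; 0 0 1]
T3·…·T1 = [-87/26 3/13 0; -36/13 -15/13 0; 0 0 1]
T4·…·T1 = [-282/65 -33/65 0; -27/130 -69/65 0; 0 0 1]
det M = 9/2; M⁻¹ = [-46/195 22/195 0; 3/65 -188/195 0; 0 0 1]
M⁻¹ · (1269/130, 243/520)ᵀ = (-9/4, 0)ᵀ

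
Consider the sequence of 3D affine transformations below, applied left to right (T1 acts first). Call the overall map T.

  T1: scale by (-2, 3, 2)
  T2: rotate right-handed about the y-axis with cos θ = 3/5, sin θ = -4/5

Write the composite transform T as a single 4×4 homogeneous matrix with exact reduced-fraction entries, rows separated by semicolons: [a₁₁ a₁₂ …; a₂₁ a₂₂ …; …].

T1 = [-2 0 0 0; 0 3 0 0; 0 0 2 0; 0 0 0 1]
T2·T1 = [-6/5 0 -8/5 0; 0 3 0 0; -8/5 0 6/5 0; 0 0 0 1]

T = [-6/5 0 -8/5 0; 0 3 0 0; -8/5 0 6/5 0; 0 0 0 1]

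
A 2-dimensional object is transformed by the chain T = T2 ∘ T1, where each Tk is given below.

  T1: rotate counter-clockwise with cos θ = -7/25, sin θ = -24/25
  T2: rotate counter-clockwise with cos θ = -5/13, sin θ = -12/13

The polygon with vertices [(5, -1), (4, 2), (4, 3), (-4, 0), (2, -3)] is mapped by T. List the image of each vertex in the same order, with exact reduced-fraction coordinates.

image vertices: (-1061/325, 1273/325), (-284/65, 62/65), (-1624/325, 57/325), (1012/325, -816/325), (106/325, 1167/325)

T1 rotate counter-clockwise with cos θ = -7/25, sin θ = -24/25: (5, -1) → (-59/25, -113/25); (4, 2) → (4/5, -22/5); (4, 3) → (44/25, -117/25); (-4, 0) → (28/25, 96/25); (2, -3) → (-86/25, -27/25)
T2 rotate counter-clockwise with cos θ = -5/13, sin θ = -12/13: (-59/25, -113/25) → (-1061/325, 1273/325); (4/5, -22/5) → (-284/65, 62/65); (44/25, -117/25) → (-1624/325, 57/325); (28/25, 96/25) → (1012/325, -816/325); (-86/25, -27/25) → (106/325, 1167/325)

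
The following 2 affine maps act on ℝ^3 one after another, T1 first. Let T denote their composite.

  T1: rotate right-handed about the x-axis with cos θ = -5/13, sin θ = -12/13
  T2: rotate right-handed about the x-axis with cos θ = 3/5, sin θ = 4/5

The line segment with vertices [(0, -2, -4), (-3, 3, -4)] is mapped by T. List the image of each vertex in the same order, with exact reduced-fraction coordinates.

T1 rotate right-handed about the x-axis with cos θ = -5/13, sin θ = -12/13: (0, -2, -4) → (0, -38/13, 44/13); (-3, 3, -4) → (-3, -63/13, -16/13)
T2 rotate right-handed about the x-axis with cos θ = 3/5, sin θ = 4/5: (0, -38/13, 44/13) → (0, -58/13, -4/13); (-3, -63/13, -16/13) → (-3, -25/13, -60/13)

image vertices: (0, -58/13, -4/13), (-3, -25/13, -60/13)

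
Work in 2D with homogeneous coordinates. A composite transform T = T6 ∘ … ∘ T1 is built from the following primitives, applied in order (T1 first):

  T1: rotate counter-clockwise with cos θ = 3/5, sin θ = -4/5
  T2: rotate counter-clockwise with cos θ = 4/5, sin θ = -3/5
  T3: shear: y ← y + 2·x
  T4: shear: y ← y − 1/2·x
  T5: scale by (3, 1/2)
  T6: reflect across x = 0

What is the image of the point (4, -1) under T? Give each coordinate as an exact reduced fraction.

T(p) = (3, -11/4)

T1 rotate counter-clockwise with cos θ = 3/5, sin θ = -4/5: (4, -1) → (8/5, -19/5)
T2 rotate counter-clockwise with cos θ = 4/5, sin θ = -3/5: (8/5, -19/5) → (-1, -4)
T3 shear: y ← y + 2·x: (-1, -4) → (-1, -6)
T4 shear: y ← y − 1/2·x: (-1, -6) → (-1, -11/2)
T5 scale by (3, 1/2): (-1, -11/2) → (-3, -11/4)
T6 reflect across x = 0: (-3, -11/4) → (3, -11/4)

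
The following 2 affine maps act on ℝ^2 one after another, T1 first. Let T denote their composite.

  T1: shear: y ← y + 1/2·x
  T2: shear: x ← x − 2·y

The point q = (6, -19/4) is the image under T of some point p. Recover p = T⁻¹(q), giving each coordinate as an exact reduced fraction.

T1 = [1 0 0; 1/2 1 0; 0 0 1]
T2·T1 = [0 -2 0; 1/2 1 0; 0 0 1]
det M = 1; M⁻¹ = [1 2 0; -1/2 0 0; 0 0 1]
M⁻¹ · (6, -19/4)ᵀ = (-7/2, -3)ᵀ

p = (-7/2, -3)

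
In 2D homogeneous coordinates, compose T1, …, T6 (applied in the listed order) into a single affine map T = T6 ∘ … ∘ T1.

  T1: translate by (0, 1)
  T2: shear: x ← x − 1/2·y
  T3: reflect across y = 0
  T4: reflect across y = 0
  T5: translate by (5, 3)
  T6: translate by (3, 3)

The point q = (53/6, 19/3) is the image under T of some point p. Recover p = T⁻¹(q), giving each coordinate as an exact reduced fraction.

p = (1, -2/3)

T1 = [1 0 0; 0 1 1; 0 0 1]
T2·T1 = [1 -1/2 -1/2; 0 1 1; 0 0 1]
T3·…·T1 = [1 -1/2 -1/2; 0 -1 -1; 0 0 1]
T4·…·T1 = [1 -1/2 -1/2; 0 1 1; 0 0 1]
T5·…·T1 = [1 -1/2 9/2; 0 1 4; 0 0 1]
T6·…·T1 = [1 -1/2 15/2; 0 1 7; 0 0 1]
det M = 1; M⁻¹ = [1 1/2 -11; 0 1 -7; 0 0 1]
M⁻¹ · (53/6, 19/3)ᵀ = (1, -2/3)ᵀ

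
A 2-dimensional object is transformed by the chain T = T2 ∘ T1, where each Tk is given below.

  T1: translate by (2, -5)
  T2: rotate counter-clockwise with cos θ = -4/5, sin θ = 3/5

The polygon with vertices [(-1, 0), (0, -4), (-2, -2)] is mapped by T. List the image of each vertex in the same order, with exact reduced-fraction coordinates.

T1 translate by (2, -5): (-1, 0) → (1, -5); (0, -4) → (2, -9); (-2, -2) → (0, -7)
T2 rotate counter-clockwise with cos θ = -4/5, sin θ = 3/5: (1, -5) → (11/5, 23/5); (2, -9) → (19/5, 42/5); (0, -7) → (21/5, 28/5)

image vertices: (11/5, 23/5), (19/5, 42/5), (21/5, 28/5)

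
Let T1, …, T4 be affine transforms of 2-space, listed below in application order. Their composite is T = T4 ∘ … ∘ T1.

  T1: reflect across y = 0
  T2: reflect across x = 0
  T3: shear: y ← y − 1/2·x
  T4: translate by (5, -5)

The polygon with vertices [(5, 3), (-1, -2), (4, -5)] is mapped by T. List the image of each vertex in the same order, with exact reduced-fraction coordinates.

T1 reflect across y = 0: (5, 3) → (5, -3); (-1, -2) → (-1, 2); (4, -5) → (4, 5)
T2 reflect across x = 0: (5, -3) → (-5, -3); (-1, 2) → (1, 2); (4, 5) → (-4, 5)
T3 shear: y ← y − 1/2·x: (-5, -3) → (-5, -1/2); (1, 2) → (1, 3/2); (-4, 5) → (-4, 7)
T4 translate by (5, -5): (-5, -1/2) → (0, -11/2); (1, 3/2) → (6, -7/2); (-4, 7) → (1, 2)

image vertices: (0, -11/2), (6, -7/2), (1, 2)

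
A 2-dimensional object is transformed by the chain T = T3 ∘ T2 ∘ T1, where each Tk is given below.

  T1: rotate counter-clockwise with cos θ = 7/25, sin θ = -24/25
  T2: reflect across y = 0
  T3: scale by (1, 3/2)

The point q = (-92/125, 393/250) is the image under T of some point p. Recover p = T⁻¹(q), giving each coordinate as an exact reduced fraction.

T1 = [7/25 24/25 0; -24/25 7/25 0; 0 0 1]
T2·T1 = [7/25 24/25 0; 24/25 -7/25 0; 0 0 1]
T3·…·T1 = [7/25 24/25 0; 36/25 -21/50 0; 0 0 1]
det M = -3/2; M⁻¹ = [7/25 16/25 0; 24/25 -14/75 0; 0 0 1]
M⁻¹ · (-92/125, 393/250)ᵀ = (4/5, -1)ᵀ

p = (4/5, -1)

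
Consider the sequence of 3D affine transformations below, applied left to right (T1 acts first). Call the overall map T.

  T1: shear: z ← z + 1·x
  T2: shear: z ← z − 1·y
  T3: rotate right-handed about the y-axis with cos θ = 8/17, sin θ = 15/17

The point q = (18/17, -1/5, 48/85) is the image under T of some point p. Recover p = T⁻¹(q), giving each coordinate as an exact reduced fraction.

p = (0, -1/5, 1)

T1 = [1 0 0 0; 0 1 0 0; 1 0 1 0; 0 0 0 1]
T2·T1 = [1 0 0 0; 0 1 0 0; 1 -1 1 0; 0 0 0 1]
T3·…·T1 = [23/17 -15/17 15/17 0; 0 1 0 0; -7/17 -8/17 8/17 0; 0 0 0 1]
det M = 1; M⁻¹ = [8/17 0 -15/17 0; 0 1 0 0; 7/17 1 23/17 0; 0 0 0 1]
M⁻¹ · (18/17, -1/5, 48/85)ᵀ = (0, -1/5, 1)ᵀ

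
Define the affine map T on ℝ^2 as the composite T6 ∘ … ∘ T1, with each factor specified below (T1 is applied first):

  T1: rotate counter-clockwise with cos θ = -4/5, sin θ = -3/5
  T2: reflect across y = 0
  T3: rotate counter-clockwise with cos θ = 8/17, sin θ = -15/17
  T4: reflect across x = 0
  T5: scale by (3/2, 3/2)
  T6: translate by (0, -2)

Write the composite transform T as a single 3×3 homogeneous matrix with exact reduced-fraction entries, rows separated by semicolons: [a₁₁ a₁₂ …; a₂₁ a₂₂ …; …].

T = [-39/170 -126/85 0; 126/85 -39/170 -2; 0 0 1]

T1 = [-4/5 3/5 0; -3/5 -4/5 0; 0 0 1]
T2·T1 = [-4/5 3/5 0; 3/5 4/5 0; 0 0 1]
T3·…·T1 = [13/85 84/85 0; 84/85 -13/85 0; 0 0 1]
T4·…·T1 = [-13/85 -84/85 0; 84/85 -13/85 0; 0 0 1]
T5·…·T1 = [-39/170 -126/85 0; 126/85 -39/170 0; 0 0 1]
T6·…·T1 = [-39/170 -126/85 0; 126/85 -39/170 -2; 0 0 1]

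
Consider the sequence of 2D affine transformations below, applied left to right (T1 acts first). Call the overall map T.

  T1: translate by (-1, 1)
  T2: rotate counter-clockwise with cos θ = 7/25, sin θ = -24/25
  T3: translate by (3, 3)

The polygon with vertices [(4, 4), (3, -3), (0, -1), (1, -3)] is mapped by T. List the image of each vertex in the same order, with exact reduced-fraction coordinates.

image vertices: (216/25, 38/25), (41/25, 13/25), (68/25, 99/25), (27/25, 61/25)

T1 translate by (-1, 1): (4, 4) → (3, 5); (3, -3) → (2, -2); (0, -1) → (-1, 0); (1, -3) → (0, -2)
T2 rotate counter-clockwise with cos θ = 7/25, sin θ = -24/25: (3, 5) → (141/25, -37/25); (2, -2) → (-34/25, -62/25); (-1, 0) → (-7/25, 24/25); (0, -2) → (-48/25, -14/25)
T3 translate by (3, 3): (141/25, -37/25) → (216/25, 38/25); (-34/25, -62/25) → (41/25, 13/25); (-7/25, 24/25) → (68/25, 99/25); (-48/25, -14/25) → (27/25, 61/25)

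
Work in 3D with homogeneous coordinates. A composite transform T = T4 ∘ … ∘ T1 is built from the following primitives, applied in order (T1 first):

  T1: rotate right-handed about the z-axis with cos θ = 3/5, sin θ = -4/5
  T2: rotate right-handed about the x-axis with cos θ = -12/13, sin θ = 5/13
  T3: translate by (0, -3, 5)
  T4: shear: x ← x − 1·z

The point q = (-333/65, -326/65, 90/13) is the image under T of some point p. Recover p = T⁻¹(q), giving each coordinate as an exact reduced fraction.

p = (-1, 3, -1)

T1 = [3/5 4/5 0 0; -4/5 3/5 0 0; 0 0 1 0; 0 0 0 1]
T2·T1 = [3/5 4/5 0 0; 48/65 -36/65 -5/13 0; -4/13 3/13 -12/13 0; 0 0 0 1]
T3·…·T1 = [3/5 4/5 0 0; 48/65 -36/65 -5/13 -3; -4/13 3/13 -12/13 5; 0 0 0 1]
T4·…·T1 = [59/65 37/65 12/13 -5; 48/65 -36/65 -5/13 -3; -4/13 3/13 -12/13 5; 0 0 0 1]
det M = 1; M⁻¹ = [3/5 48/65 19/65 244/65; 4/5 -36/65 67/65 -183/65; 0 -5/13 -12/13 45/13; 0 0 0 1]
M⁻¹ · (-333/65, -326/65, 90/13)ᵀ = (-1, 3, -1)ᵀ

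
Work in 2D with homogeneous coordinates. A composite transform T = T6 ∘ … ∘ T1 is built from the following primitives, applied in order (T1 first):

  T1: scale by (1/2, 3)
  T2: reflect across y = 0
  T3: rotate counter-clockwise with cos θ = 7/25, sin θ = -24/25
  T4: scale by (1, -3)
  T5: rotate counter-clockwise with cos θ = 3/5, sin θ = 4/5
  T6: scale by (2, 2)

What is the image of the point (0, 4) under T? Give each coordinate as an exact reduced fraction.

T1 scale by (1/2, 3): (0, 4) → (0, 12)
T2 reflect across y = 0: (0, 12) → (0, -12)
T3 rotate counter-clockwise with cos θ = 7/25, sin θ = -24/25: (0, -12) → (-288/25, -84/25)
T4 scale by (1, -3): (-288/25, -84/25) → (-288/25, 252/25)
T5 rotate counter-clockwise with cos θ = 3/5, sin θ = 4/5: (-288/25, 252/25) → (-1872/125, -396/125)
T6 scale by (2, 2): (-1872/125, -396/125) → (-3744/125, -792/125)

T(p) = (-3744/125, -792/125)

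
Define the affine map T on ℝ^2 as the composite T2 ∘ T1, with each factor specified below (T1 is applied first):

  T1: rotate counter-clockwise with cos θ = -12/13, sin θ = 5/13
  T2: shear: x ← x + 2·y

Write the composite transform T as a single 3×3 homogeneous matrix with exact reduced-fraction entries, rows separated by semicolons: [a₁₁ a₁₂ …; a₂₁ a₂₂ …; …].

T1 = [-12/13 -5/13 0; 5/13 -12/13 0; 0 0 1]
T2·T1 = [-2/13 -29/13 0; 5/13 -12/13 0; 0 0 1]

T = [-2/13 -29/13 0; 5/13 -12/13 0; 0 0 1]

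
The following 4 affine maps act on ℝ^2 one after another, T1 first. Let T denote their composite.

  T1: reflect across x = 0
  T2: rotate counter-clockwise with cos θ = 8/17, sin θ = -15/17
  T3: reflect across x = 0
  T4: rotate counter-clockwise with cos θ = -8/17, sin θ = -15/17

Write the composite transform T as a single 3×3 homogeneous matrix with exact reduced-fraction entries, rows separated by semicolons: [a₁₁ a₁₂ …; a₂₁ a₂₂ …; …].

T = [161/289 240/289 0; -240/289 161/289 0; 0 0 1]

T1 = [-1 0 0; 0 1 0; 0 0 1]
T2·T1 = [-8/17 15/17 0; 15/17 8/17 0; 0 0 1]
T3·…·T1 = [8/17 -15/17 0; 15/17 8/17 0; 0 0 1]
T4·…·T1 = [161/289 240/289 0; -240/289 161/289 0; 0 0 1]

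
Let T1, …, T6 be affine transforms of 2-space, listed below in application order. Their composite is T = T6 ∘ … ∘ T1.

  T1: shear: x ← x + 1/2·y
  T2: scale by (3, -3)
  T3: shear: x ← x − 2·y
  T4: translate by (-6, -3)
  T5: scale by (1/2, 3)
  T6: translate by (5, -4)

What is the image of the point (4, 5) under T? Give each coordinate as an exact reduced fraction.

T1 shear: x ← x + 1/2·y: (4, 5) → (13/2, 5)
T2 scale by (3, -3): (13/2, 5) → (39/2, -15)
T3 shear: x ← x − 2·y: (39/2, -15) → (99/2, -15)
T4 translate by (-6, -3): (99/2, -15) → (87/2, -18)
T5 scale by (1/2, 3): (87/2, -18) → (87/4, -54)
T6 translate by (5, -4): (87/4, -54) → (107/4, -58)

T(p) = (107/4, -58)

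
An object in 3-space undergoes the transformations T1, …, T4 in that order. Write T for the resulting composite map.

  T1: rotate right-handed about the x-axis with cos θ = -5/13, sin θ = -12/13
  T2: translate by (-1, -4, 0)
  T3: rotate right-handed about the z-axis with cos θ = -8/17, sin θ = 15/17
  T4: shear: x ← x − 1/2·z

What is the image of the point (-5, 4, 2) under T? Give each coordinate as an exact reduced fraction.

T(p) = (1837/221, -786/221, -58/13)

T1 rotate right-handed about the x-axis with cos θ = -5/13, sin θ = -12/13: (-5, 4, 2) → (-5, 4/13, -58/13)
T2 translate by (-1, -4, 0): (-5, 4/13, -58/13) → (-6, -48/13, -58/13)
T3 rotate right-handed about the z-axis with cos θ = -8/17, sin θ = 15/17: (-6, -48/13, -58/13) → (1344/221, -786/221, -58/13)
T4 shear: x ← x − 1/2·z: (1344/221, -786/221, -58/13) → (1837/221, -786/221, -58/13)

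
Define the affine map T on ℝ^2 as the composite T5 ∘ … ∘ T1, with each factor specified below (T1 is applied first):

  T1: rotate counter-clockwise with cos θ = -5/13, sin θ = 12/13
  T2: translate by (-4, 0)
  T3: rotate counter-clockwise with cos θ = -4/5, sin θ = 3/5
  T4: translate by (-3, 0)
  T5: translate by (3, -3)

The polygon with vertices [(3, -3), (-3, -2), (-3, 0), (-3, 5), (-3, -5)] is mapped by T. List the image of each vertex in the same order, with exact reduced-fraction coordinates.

image vertices: (-29/65, -492/65), (2, -2), (256/65, -162/65), (571/65, -242/65), (-59/65, -82/65)

T1 rotate counter-clockwise with cos θ = -5/13, sin θ = 12/13: (3, -3) → (21/13, 51/13); (-3, -2) → (3, -2); (-3, 0) → (15/13, -36/13); (-3, 5) → (-45/13, -61/13); (-3, -5) → (75/13, -11/13)
T2 translate by (-4, 0): (21/13, 51/13) → (-31/13, 51/13); (3, -2) → (-1, -2); (15/13, -36/13) → (-37/13, -36/13); (-45/13, -61/13) → (-97/13, -61/13); (75/13, -11/13) → (23/13, -11/13)
T3 rotate counter-clockwise with cos θ = -4/5, sin θ = 3/5: (-31/13, 51/13) → (-29/65, -297/65); (-1, -2) → (2, 1); (-37/13, -36/13) → (256/65, 33/65); (-97/13, -61/13) → (571/65, -47/65); (23/13, -11/13) → (-59/65, 113/65)
T4 translate by (-3, 0): (-29/65, -297/65) → (-224/65, -297/65); (2, 1) → (-1, 1); (256/65, 33/65) → (61/65, 33/65); (571/65, -47/65) → (376/65, -47/65); (-59/65, 113/65) → (-254/65, 113/65)
T5 translate by (3, -3): (-224/65, -297/65) → (-29/65, -492/65); (-1, 1) → (2, -2); (61/65, 33/65) → (256/65, -162/65); (376/65, -47/65) → (571/65, -242/65); (-254/65, 113/65) → (-59/65, -82/65)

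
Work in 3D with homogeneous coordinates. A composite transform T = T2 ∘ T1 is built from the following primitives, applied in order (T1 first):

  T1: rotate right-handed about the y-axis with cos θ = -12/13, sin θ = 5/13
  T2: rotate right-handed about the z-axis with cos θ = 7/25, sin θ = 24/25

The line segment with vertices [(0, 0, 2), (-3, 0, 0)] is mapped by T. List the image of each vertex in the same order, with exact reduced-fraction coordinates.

T1 rotate right-handed about the y-axis with cos θ = -12/13, sin θ = 5/13: (0, 0, 2) → (10/13, 0, -24/13); (-3, 0, 0) → (36/13, 0, 15/13)
T2 rotate right-handed about the z-axis with cos θ = 7/25, sin θ = 24/25: (10/13, 0, -24/13) → (14/65, 48/65, -24/13); (36/13, 0, 15/13) → (252/325, 864/325, 15/13)

image vertices: (14/65, 48/65, -24/13), (252/325, 864/325, 15/13)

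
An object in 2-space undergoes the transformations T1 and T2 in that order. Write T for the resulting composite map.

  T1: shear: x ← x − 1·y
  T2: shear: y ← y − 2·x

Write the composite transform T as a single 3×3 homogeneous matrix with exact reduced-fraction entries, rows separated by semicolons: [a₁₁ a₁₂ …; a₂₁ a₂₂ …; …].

T = [1 -1 0; -2 3 0; 0 0 1]

T1 = [1 -1 0; 0 1 0; 0 0 1]
T2·T1 = [1 -1 0; -2 3 0; 0 0 1]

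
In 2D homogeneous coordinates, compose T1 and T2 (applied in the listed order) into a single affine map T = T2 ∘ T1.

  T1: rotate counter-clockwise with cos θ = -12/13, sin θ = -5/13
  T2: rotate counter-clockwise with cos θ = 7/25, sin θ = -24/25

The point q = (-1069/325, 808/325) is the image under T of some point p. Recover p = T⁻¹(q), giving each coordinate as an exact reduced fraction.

T1 = [-12/13 5/13 0; -5/13 -12/13 0; 0 0 1]
T2·T1 = [-204/325 -253/325 0; 253/325 -204/325 0; 0 0 1]
det M = 1; M⁻¹ = [-204/325 253/325 0; -253/325 -204/325 0; 0 0 1]
M⁻¹ · (-1069/325, 808/325)ᵀ = (4, 1)ᵀ

p = (4, 1)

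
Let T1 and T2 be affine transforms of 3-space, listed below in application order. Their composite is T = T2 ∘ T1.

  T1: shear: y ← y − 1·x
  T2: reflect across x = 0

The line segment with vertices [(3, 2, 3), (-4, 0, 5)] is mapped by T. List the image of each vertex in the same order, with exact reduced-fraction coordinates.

T1 shear: y ← y − 1·x: (3, 2, 3) → (3, -1, 3); (-4, 0, 5) → (-4, 4, 5)
T2 reflect across x = 0: (3, -1, 3) → (-3, -1, 3); (-4, 4, 5) → (4, 4, 5)

image vertices: (-3, -1, 3), (4, 4, 5)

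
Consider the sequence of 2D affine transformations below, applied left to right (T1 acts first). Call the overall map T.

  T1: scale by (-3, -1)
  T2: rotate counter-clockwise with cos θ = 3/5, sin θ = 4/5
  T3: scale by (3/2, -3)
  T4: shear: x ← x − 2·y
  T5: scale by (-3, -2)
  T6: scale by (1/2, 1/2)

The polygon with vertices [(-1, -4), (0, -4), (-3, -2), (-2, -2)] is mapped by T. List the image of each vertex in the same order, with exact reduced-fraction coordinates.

image vertices: (-801/20, 72/5), (-72/5, 36/5), (-1683/20, 126/5), (-117/2, 18)

T1 scale by (-3, -1): (-1, -4) → (3, 4); (0, -4) → (0, 4); (-3, -2) → (9, 2); (-2, -2) → (6, 2)
T2 rotate counter-clockwise with cos θ = 3/5, sin θ = 4/5: (3, 4) → (-7/5, 24/5); (0, 4) → (-16/5, 12/5); (9, 2) → (19/5, 42/5); (6, 2) → (2, 6)
T3 scale by (3/2, -3): (-7/5, 24/5) → (-21/10, -72/5); (-16/5, 12/5) → (-24/5, -36/5); (19/5, 42/5) → (57/10, -126/5); (2, 6) → (3, -18)
T4 shear: x ← x − 2·y: (-21/10, -72/5) → (267/10, -72/5); (-24/5, -36/5) → (48/5, -36/5); (57/10, -126/5) → (561/10, -126/5); (3, -18) → (39, -18)
T5 scale by (-3, -2): (267/10, -72/5) → (-801/10, 144/5); (48/5, -36/5) → (-144/5, 72/5); (561/10, -126/5) → (-1683/10, 252/5); (39, -18) → (-117, 36)
T6 scale by (1/2, 1/2): (-801/10, 144/5) → (-801/20, 72/5); (-144/5, 72/5) → (-72/5, 36/5); (-1683/10, 252/5) → (-1683/20, 126/5); (-117, 36) → (-117/2, 18)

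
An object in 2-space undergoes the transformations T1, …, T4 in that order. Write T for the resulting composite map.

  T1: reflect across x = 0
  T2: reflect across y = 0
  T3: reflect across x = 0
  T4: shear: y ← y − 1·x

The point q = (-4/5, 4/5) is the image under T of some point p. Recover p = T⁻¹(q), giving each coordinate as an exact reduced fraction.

T1 = [-1 0 0; 0 1 0; 0 0 1]
T2·T1 = [-1 0 0; 0 -1 0; 0 0 1]
T3·…·T1 = [1 0 0; 0 -1 0; 0 0 1]
T4·…·T1 = [1 0 0; -1 -1 0; 0 0 1]
det M = -1; M⁻¹ = [1 0 0; -1 -1 0; 0 0 1]
M⁻¹ · (-4/5, 4/5)ᵀ = (-4/5, 0)ᵀ

p = (-4/5, 0)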